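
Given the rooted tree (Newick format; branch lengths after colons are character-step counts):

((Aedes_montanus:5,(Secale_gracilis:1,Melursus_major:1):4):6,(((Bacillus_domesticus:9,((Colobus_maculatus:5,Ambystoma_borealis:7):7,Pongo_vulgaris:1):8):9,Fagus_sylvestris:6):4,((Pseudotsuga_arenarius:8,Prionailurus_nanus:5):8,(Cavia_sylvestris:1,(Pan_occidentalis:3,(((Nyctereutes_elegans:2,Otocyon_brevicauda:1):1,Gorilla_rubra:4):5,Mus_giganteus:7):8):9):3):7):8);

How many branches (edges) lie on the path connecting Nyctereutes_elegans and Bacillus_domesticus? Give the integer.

The MRCA of Nyctereutes_elegans and Bacillus_domesticus is the node subtending (((Bacillus_domesticus,((Colobus_maculatus,Ambystoma_borealis),Pongo_vulgaris)),Fagus_sylvestris),((Pseudotsuga_arenarius,Prionailurus_nanus),(Cavia_sylvestris,(Pan_occidentalis,(((Nyctereutes_elegans,Otocyon_brevicauda),Gorilla_rubra),Mus_giganteus))))).
From Nyctereutes_elegans up to that node: 7 branches. From Bacillus_domesticus up to the same node: 3 branches. Total: 7 + 3 = 10.

10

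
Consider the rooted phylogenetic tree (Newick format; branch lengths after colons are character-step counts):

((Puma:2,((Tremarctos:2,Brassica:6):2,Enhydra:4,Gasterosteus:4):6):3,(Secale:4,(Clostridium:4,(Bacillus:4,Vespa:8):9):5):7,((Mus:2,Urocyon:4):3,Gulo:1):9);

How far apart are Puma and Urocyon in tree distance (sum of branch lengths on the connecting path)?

21

The path runs Puma → … → MRCA → … → Urocyon; the MRCA is the root of the tree.
Branch lengths along that path: 2 + 3 + 9 + 3 + 4 = 21.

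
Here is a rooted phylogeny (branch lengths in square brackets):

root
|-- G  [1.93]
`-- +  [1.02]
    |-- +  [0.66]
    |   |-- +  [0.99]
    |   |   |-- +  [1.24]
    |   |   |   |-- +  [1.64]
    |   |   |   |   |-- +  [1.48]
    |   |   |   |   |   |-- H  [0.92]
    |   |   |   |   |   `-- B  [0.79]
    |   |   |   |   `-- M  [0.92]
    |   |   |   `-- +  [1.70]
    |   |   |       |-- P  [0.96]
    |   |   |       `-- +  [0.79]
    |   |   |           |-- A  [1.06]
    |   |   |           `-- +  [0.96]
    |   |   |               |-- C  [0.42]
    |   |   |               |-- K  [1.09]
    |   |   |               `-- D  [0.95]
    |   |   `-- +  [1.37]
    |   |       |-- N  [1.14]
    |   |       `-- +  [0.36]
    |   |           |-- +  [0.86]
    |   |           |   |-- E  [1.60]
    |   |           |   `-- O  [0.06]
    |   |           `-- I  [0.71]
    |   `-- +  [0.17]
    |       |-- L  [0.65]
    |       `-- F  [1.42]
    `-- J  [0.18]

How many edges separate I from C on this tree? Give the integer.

8

The MRCA of I and C is the node subtending ((((H,B),M),(P,(A,(C,K,D)))),(N,((E,O),I))).
From I up to that node: 3 branches. From C up to the same node: 5 branches. Total: 3 + 5 = 8.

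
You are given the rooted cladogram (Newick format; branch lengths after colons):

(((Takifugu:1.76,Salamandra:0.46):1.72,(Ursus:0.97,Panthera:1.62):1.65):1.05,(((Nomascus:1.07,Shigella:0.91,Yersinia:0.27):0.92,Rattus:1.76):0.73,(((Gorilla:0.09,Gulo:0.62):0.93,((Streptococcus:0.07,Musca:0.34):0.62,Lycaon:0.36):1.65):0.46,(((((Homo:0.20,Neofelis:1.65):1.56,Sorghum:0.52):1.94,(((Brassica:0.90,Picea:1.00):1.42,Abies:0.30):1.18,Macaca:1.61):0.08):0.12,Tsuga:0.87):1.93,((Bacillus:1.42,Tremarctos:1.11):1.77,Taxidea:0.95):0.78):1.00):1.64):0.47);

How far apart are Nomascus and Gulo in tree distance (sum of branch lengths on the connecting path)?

6.37

The path runs Nomascus → … → MRCA → … → Gulo; the MRCA is the node subtending (((Nomascus,Shigella,Yersinia),Rattus),(((Gorilla,Gulo),((Streptococcus,Musca),Lycaon)),(((((Homo,Neofelis),Sorghum),(((Brassica,Picea),Abies),Macaca)),Tsuga),((Bacillus,Tremarctos),Taxidea)))).
Branch lengths along that path: 1.07 + 0.92 + 0.73 + 1.64 + 0.46 + 0.93 + 0.62 = 6.37.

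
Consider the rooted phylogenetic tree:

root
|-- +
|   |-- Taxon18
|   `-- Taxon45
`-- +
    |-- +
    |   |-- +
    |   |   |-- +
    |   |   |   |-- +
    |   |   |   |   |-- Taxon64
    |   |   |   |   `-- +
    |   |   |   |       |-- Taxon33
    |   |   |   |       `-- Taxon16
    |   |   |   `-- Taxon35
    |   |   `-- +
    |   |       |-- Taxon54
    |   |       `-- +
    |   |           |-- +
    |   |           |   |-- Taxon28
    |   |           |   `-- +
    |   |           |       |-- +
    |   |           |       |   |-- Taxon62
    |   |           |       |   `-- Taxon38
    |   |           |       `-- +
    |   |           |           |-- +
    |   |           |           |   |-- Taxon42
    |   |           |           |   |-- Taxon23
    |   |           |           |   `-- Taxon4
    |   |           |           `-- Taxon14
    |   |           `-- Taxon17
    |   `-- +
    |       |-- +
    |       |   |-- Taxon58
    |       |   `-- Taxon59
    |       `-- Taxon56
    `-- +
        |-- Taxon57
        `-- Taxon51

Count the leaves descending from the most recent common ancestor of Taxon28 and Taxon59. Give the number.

16

The MRCA of Taxon28 and Taxon59 is the node subtending ((((Taxon64,(Taxon33,Taxon16)),Taxon35),(Taxon54,((Taxon28,((Taxon62,Taxon38),((Taxon42,Taxon23,Taxon4),Taxon14))),Taxon17))),((Taxon58,Taxon59),Taxon56)).
That clade contains 16 terminal taxa: Taxon14, Taxon16, Taxon17, Taxon23, Taxon28, Taxon33, Taxon35, Taxon38, Taxon4, Taxon42, Taxon54, Taxon56, Taxon58, Taxon59, Taxon62, Taxon64.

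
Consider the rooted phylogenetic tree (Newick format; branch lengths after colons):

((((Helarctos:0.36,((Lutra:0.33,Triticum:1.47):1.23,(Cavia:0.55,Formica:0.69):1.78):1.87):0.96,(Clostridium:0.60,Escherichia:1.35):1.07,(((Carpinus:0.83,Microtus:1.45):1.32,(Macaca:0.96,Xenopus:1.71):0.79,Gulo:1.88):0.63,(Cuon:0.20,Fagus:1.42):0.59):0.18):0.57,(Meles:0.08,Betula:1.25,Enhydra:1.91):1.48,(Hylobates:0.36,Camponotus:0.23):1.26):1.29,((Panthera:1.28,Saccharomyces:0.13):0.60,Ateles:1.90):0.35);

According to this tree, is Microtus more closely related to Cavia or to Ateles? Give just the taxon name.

Cavia

The MRCA of Microtus and Cavia subtends ((Helarctos,((Lutra,Triticum),(Cavia,Formica))),(Clostridium,Escherichia),(((Carpinus,Microtus),(Macaca,Xenopus),Gulo),(Cuon,Fagus))) (14 taxa).
The MRCA of Microtus and Ateles is the root, subtending the entire tree (22 taxa).
The first is nested inside the second, so Microtus shares a more recent common ancestor with Cavia.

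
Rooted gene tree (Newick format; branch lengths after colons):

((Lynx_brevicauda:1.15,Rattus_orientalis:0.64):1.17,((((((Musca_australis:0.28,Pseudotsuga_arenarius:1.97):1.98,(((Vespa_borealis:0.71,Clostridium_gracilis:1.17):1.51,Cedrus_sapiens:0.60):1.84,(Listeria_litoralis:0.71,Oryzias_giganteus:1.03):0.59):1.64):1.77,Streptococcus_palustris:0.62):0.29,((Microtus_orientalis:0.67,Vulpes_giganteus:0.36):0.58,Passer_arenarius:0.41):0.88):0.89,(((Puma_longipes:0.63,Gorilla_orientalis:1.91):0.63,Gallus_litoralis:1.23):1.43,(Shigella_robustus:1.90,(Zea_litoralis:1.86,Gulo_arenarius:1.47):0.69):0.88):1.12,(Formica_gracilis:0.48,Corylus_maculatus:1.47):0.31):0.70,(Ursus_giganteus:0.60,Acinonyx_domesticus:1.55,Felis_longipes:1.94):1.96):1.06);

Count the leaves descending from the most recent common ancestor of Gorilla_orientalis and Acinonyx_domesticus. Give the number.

22

The MRCA of Gorilla_orientalis and Acinonyx_domesticus is the node subtending ((((((Musca_australis,Pseudotsuga_arenarius),(((Vespa_borealis,Clostridium_gracilis),Cedrus_sapiens),(Listeria_litoralis,Oryzias_giganteus))),Streptococcus_palustris),((Microtus_orientalis,Vulpes_giganteus),Passer_arenarius)),(((Puma_longipes,Gorilla_orientalis),Gallus_litoralis),(Shigella_robustus,(Zea_litoralis,Gulo_arenarius))),(Formica_gracilis,Corylus_maculatus)),(Ursus_giganteus,Acinonyx_domesticus,Felis_longipes)).
That clade contains 22 terminal taxa: Acinonyx_domesticus, Cedrus_sapiens, Clostridium_gracilis, Corylus_maculatus, Felis_longipes, Formica_gracilis, Gallus_litoralis, Gorilla_orientalis, Gulo_arenarius, Listeria_litoralis, Microtus_orientalis, Musca_australis, Oryzias_giganteus, Passer_arenarius, Pseudotsuga_arenarius, Puma_longipes, Shigella_robustus, Streptococcus_palustris, Ursus_giganteus, Vespa_borealis, Vulpes_giganteus, Zea_litoralis.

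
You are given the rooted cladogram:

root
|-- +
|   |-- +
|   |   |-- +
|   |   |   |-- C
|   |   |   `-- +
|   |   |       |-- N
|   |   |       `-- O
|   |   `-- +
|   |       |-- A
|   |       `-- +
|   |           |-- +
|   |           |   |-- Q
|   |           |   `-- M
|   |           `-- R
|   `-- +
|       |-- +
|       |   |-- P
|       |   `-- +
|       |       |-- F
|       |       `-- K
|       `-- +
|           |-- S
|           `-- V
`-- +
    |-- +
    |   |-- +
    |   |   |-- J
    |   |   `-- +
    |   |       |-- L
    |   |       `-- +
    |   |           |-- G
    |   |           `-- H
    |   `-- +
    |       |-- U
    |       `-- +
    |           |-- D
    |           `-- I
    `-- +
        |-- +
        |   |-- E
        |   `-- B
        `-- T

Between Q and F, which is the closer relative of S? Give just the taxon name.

The MRCA of S and F subtends ((P,(F,K)),(S,V)) (5 taxa).
The MRCA of S and Q subtends (((C,(N,O)),(A,((Q,M),R))),((P,(F,K)),(S,V))) (12 taxa).
The first is nested inside the second, so S shares a more recent common ancestor with F.

F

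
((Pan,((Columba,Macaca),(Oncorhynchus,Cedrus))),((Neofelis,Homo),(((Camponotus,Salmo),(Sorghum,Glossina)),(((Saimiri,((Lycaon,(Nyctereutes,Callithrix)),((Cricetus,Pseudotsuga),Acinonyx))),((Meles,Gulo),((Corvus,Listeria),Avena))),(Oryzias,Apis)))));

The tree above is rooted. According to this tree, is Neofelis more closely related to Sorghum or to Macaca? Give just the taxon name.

Sorghum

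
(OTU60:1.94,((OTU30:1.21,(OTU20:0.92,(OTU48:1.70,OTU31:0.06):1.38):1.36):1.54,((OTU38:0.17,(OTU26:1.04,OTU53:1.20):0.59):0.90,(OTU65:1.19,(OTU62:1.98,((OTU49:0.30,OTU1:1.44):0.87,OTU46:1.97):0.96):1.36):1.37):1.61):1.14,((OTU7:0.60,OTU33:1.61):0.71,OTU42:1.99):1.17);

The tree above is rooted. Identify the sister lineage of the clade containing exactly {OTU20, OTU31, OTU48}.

OTU30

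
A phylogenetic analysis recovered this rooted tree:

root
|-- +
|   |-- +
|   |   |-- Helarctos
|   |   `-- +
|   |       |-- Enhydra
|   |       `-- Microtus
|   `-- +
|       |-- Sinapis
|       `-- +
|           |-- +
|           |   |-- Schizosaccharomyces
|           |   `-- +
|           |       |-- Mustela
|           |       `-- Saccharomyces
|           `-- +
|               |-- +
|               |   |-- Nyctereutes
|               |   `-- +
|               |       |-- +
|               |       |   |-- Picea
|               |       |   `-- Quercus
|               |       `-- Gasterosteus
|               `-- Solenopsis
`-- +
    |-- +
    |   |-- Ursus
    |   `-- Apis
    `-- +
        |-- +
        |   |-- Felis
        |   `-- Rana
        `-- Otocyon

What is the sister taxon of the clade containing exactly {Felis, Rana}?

Otocyon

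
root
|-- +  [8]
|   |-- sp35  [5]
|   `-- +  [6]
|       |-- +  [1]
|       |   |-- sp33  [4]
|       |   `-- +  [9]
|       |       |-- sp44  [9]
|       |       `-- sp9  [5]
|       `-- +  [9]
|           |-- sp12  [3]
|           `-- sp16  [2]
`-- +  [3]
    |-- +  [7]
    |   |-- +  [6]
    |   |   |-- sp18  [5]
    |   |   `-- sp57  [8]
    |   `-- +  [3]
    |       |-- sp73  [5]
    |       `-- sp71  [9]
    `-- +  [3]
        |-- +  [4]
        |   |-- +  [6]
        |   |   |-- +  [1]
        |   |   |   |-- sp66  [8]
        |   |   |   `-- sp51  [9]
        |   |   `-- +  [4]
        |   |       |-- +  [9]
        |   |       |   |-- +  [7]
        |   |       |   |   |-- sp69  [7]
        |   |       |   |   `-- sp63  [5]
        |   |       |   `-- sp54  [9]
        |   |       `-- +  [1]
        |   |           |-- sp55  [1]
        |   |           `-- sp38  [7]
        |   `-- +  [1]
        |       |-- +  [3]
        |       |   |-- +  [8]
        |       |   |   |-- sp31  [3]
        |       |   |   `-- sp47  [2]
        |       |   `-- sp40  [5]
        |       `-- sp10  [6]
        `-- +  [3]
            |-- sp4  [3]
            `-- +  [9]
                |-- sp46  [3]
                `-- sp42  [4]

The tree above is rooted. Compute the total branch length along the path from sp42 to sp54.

48

The path runs sp42 → … → MRCA → … → sp54; the MRCA is the node subtending ((((sp66,sp51),(((sp69,sp63),sp54),(sp55,sp38))),(((sp31,sp47),sp40),sp10)),(sp4,(sp46,sp42))).
Branch lengths along that path: 4 + 9 + 3 + 4 + 6 + 4 + 9 + 9 = 48.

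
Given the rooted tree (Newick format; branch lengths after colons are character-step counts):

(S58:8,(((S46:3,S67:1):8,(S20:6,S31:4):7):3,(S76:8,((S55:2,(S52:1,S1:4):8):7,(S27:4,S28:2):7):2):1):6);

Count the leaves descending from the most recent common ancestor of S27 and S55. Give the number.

5

The MRCA of S27 and S55 is the node subtending ((S55,(S52,S1)),(S27,S28)).
That clade contains 5 terminal taxa: S1, S27, S28, S52, S55.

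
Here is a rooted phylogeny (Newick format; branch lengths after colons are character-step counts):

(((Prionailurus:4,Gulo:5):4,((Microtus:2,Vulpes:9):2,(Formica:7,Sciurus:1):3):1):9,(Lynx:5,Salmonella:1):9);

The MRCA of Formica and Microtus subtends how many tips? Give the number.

The MRCA of Formica and Microtus is the node subtending ((Microtus,Vulpes),(Formica,Sciurus)).
That clade contains 4 terminal taxa: Formica, Microtus, Sciurus, Vulpes.

4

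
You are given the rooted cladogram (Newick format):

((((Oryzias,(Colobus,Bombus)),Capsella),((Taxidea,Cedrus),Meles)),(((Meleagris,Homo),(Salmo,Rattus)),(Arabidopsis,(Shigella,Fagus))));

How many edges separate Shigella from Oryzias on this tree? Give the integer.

The MRCA of Shigella and Oryzias is the root of the tree.
From Shigella up to that node: 4 branches. From Oryzias up to the same node: 4 branches. Total: 4 + 4 = 8.

8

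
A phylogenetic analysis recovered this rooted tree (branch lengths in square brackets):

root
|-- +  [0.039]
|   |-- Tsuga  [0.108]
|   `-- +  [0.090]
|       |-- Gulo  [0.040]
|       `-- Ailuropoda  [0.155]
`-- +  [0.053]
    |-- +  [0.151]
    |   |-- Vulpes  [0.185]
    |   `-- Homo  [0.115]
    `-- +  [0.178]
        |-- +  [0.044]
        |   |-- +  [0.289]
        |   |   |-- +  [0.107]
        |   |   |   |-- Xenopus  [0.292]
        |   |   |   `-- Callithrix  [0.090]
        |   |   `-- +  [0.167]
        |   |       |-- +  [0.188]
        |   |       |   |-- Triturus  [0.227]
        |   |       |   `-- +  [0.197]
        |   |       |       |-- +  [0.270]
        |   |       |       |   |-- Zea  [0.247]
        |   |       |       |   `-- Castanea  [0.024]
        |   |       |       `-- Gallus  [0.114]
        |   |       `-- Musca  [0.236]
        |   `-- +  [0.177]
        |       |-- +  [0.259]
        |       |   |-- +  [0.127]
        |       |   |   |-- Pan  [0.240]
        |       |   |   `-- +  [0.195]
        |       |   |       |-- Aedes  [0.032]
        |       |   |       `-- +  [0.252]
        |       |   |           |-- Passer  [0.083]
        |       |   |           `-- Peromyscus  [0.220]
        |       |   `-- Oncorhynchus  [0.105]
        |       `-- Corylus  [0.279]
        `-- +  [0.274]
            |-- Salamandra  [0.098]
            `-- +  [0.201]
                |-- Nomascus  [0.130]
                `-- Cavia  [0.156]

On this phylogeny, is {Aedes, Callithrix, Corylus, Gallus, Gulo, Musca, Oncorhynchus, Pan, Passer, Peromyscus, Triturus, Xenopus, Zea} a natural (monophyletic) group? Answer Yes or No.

No

The MRCA of the listed taxa is the root, so the smallest clade containing them is the whole tree.
That clade also contains Ailuropoda, Castanea, Cavia, Homo, Nomascus, Salamandra, Tsuga, Vulpes, which are not in the proposed group, so the group is not monophyletic.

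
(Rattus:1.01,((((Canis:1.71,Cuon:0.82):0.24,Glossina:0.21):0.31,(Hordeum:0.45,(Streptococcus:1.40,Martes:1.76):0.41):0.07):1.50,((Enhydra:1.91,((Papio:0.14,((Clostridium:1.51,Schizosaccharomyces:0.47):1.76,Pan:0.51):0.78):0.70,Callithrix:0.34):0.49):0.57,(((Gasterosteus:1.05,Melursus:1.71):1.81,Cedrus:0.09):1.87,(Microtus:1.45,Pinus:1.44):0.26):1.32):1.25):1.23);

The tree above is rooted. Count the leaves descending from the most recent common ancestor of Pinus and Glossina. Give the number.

The MRCA of Pinus and Glossina is the node subtending ((((Canis,Cuon),Glossina),(Hordeum,(Streptococcus,Martes))),((Enhydra,((Papio,((Clostridium,Schizosaccharomyces),Pan)),Callithrix)),(((Gasterosteus,Melursus),Cedrus),(Microtus,Pinus)))).
That clade contains 17 terminal taxa: Callithrix, Canis, Cedrus, Clostridium, Cuon, Enhydra, Gasterosteus, Glossina, Hordeum, Martes, Melursus, Microtus, Pan, Papio, Pinus, Schizosaccharomyces, Streptococcus.

17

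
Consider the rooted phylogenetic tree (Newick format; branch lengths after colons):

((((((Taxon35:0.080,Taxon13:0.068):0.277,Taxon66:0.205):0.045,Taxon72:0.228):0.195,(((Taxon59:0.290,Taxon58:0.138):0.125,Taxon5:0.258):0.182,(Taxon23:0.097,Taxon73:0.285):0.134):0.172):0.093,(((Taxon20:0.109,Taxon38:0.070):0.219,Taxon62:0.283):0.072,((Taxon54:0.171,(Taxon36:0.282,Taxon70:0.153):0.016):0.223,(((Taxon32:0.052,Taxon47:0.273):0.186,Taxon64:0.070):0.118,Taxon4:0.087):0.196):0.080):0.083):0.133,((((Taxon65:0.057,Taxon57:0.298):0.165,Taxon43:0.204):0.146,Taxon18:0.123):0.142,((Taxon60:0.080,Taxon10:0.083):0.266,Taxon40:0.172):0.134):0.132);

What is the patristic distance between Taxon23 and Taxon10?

The path runs Taxon23 → … → MRCA → … → Taxon10; the MRCA is the root of the tree.
Branch lengths along that path: 0.097 + 0.134 + 0.172 + 0.093 + 0.133 + 0.132 + 0.134 + 0.266 + 0.083 = 1.244.

1.244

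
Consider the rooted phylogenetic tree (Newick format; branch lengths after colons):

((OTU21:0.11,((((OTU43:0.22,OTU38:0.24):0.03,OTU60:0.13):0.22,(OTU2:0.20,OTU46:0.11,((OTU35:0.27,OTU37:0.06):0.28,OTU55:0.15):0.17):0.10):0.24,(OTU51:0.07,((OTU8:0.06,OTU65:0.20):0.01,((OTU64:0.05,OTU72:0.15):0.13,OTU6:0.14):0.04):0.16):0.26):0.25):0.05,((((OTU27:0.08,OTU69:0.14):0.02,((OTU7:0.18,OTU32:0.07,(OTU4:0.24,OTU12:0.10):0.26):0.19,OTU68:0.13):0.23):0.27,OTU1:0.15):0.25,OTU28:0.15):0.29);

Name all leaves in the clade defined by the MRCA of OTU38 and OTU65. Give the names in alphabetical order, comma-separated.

OTU2, OTU35, OTU37, OTU38, OTU43, OTU46, OTU51, OTU55, OTU6, OTU60, OTU64, OTU65, OTU72, OTU8

Tracing OTU38: it sits inside (OTU43,OTU38).
Tracing OTU65: it sits inside (OTU8,OTU65).
The smallest clade enclosing both is ((((OTU43,OTU38),OTU60),(OTU2,OTU46,((OTU35,OTU37),OTU55))),(OTU51,((OTU8,OTU65),((OTU64,OTU72),OTU6)))); the answer is its 14 terminal taxa in alphabetical order.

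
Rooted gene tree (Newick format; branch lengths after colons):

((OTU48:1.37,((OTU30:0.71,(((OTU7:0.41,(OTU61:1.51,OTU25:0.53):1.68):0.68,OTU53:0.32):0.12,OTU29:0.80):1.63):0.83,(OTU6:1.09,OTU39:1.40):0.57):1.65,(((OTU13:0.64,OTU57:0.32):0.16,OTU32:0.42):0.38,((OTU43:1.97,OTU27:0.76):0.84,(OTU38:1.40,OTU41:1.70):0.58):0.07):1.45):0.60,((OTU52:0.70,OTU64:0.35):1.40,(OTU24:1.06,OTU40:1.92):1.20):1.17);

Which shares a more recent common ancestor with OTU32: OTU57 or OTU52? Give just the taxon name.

OTU57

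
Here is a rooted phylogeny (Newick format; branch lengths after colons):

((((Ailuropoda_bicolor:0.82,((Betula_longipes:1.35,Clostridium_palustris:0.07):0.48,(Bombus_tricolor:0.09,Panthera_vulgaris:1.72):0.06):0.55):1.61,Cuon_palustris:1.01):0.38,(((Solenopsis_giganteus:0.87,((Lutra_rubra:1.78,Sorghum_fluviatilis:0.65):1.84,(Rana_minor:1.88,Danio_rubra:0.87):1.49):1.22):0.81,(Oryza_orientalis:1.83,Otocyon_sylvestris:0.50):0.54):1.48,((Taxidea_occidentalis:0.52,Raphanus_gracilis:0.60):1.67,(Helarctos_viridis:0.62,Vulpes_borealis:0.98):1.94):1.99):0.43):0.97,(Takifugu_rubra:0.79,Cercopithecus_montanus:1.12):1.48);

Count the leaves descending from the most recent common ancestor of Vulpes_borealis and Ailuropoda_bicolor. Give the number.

The MRCA of Vulpes_borealis and Ailuropoda_bicolor is the node subtending (((Ailuropoda_bicolor,((Betula_longipes,Clostridium_palustris),(Bombus_tricolor,Panthera_vulgaris))),Cuon_palustris),(((Solenopsis_giganteus,((Lutra_rubra,Sorghum_fluviatilis),(Rana_minor,Danio_rubra))),(Oryza_orientalis,Otocyon_sylvestris)),((Taxidea_occidentalis,Raphanus_gracilis),(Helarctos_viridis,Vulpes_borealis)))).
That clade contains 17 terminal taxa: Ailuropoda_bicolor, Betula_longipes, Bombus_tricolor, Clostridium_palustris, Cuon_palustris, Danio_rubra, Helarctos_viridis, Lutra_rubra, Oryza_orientalis, Otocyon_sylvestris, Panthera_vulgaris, Rana_minor, Raphanus_gracilis, Solenopsis_giganteus, Sorghum_fluviatilis, Taxidea_occidentalis, Vulpes_borealis.

17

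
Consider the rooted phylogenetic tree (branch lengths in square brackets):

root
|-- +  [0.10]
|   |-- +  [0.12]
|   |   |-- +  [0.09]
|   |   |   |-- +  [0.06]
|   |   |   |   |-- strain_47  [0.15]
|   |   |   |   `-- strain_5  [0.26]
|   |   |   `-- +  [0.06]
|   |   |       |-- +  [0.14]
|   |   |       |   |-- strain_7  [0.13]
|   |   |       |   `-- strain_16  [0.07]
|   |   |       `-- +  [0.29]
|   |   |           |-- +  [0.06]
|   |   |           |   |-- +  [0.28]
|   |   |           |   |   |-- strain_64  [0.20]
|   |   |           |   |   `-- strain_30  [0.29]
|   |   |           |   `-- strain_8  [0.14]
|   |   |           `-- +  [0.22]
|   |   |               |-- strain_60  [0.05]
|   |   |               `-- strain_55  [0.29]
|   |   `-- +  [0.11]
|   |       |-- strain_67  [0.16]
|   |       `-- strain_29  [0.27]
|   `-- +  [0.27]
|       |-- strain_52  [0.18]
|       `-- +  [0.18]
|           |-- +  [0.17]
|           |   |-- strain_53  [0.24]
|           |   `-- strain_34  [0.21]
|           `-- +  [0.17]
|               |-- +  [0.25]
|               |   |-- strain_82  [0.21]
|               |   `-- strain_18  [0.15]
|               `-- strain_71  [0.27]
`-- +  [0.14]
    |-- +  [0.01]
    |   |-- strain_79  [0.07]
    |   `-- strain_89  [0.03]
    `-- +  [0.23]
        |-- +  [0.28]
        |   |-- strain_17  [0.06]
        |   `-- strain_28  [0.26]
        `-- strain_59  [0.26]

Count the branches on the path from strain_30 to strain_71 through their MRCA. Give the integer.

The MRCA of strain_30 and strain_71 is the node subtending ((((strain_47,strain_5),((strain_7,strain_16),(((strain_64,strain_30),strain_8),(strain_60,strain_55)))),(strain_67,strain_29)),(strain_52,((strain_53,strain_34),((strain_82,strain_18),strain_71)))).
From strain_30 up to that node: 7 branches. From strain_71 up to the same node: 4 branches. Total: 7 + 4 = 11.

11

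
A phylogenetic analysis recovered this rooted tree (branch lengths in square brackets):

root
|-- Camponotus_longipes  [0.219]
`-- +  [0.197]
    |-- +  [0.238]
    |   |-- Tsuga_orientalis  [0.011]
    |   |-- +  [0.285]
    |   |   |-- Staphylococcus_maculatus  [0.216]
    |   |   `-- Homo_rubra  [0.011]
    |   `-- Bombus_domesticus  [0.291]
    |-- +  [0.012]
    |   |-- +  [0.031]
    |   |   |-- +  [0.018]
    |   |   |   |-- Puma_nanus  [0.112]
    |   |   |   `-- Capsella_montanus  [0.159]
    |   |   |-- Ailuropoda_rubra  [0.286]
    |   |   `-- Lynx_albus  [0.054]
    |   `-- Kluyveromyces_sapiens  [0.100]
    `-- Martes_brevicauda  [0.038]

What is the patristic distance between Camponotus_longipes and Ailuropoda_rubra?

The path runs Camponotus_longipes → … → MRCA → … → Ailuropoda_rubra; the MRCA is the root of the tree.
Branch lengths along that path: 0.219 + 0.197 + 0.012 + 0.031 + 0.286 = 0.745.

0.745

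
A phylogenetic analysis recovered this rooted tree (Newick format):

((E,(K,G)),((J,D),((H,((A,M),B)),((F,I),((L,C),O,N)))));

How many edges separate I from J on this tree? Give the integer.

The MRCA of I and J is the node subtending ((J,D),((H,((A,M),B)),((F,I),((L,C),O,N)))).
From I up to that node: 4 branches. From J up to the same node: 2 branches. Total: 4 + 2 = 6.

6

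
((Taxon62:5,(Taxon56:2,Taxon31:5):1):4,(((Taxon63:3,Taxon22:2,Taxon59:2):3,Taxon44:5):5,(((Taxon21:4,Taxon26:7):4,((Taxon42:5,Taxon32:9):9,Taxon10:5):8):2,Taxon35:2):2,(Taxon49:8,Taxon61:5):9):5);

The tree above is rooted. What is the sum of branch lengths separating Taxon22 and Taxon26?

25

The path runs Taxon22 → … → MRCA → … → Taxon26; the MRCA is the node subtending (((Taxon63,Taxon22,Taxon59),Taxon44),(((Taxon21,Taxon26),((Taxon42,Taxon32),Taxon10)),Taxon35),(Taxon49,Taxon61)).
Branch lengths along that path: 2 + 3 + 5 + 2 + 2 + 4 + 7 = 25.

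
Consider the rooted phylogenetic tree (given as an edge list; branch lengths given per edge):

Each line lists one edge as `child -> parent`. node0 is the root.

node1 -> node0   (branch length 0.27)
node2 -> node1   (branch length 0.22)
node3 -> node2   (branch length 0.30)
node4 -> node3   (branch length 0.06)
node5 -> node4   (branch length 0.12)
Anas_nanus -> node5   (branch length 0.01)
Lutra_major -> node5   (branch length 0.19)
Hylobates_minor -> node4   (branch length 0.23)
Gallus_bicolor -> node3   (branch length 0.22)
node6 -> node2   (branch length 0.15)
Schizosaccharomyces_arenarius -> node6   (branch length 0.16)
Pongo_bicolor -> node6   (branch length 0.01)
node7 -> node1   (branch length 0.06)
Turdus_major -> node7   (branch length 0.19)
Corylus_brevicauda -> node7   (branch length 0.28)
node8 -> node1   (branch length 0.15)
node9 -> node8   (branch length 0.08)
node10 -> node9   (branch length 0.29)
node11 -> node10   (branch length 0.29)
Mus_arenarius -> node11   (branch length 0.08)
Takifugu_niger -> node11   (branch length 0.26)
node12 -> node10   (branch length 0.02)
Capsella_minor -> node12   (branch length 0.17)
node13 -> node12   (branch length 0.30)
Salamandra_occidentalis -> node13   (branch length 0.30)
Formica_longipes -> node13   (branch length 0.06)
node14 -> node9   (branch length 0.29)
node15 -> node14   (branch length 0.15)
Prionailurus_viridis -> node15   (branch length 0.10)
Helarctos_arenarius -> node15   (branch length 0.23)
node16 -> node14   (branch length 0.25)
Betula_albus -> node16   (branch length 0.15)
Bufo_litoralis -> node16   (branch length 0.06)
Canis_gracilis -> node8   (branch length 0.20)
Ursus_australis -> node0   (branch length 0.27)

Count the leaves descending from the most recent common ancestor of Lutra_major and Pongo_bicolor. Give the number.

The MRCA of Lutra_major and Pongo_bicolor is the node subtending ((((Anas_nanus,Lutra_major),Hylobates_minor),Gallus_bicolor),(Schizosaccharomyces_arenarius,Pongo_bicolor)).
That clade contains 6 terminal taxa: Anas_nanus, Gallus_bicolor, Hylobates_minor, Lutra_major, Pongo_bicolor, Schizosaccharomyces_arenarius.

6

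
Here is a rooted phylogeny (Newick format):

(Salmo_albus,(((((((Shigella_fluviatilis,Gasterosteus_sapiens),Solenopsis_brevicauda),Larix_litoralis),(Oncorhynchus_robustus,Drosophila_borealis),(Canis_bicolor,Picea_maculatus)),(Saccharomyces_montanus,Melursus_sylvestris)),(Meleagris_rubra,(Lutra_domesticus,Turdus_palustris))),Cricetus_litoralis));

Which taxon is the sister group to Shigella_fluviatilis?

Shigella_fluviatilis attaches to the tree at the node subtending (Shigella_fluviatilis,Gasterosteus_sapiens).
The other lineage descending from that same node — the sister group — is the single tip Gasterosteus_sapiens.

Gasterosteus_sapiens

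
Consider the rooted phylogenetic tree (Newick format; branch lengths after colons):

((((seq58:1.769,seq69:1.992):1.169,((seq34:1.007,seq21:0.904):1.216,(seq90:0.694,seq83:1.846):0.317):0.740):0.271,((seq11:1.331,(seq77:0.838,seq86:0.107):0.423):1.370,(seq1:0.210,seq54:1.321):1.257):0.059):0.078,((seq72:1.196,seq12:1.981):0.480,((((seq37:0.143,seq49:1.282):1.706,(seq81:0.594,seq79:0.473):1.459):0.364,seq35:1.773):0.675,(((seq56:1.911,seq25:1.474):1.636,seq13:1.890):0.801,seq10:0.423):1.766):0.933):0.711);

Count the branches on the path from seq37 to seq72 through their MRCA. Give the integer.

7

The MRCA of seq37 and seq72 is the node subtending ((seq72,seq12),((((seq37,seq49),(seq81,seq79)),seq35),(((seq56,seq25),seq13),seq10))).
From seq37 up to that node: 5 branches. From seq72 up to the same node: 2 branches. Total: 5 + 2 = 7.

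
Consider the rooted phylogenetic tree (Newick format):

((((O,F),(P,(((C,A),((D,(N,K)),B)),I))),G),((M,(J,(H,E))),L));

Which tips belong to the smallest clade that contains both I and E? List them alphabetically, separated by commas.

Tracing I: it sits inside (((C,A),((D,(N,K)),B)),I).
Tracing E: it sits inside (H,E).
The smallest clade enclosing both is the whole tree (their MRCA is the root), so the answer is all 16 tips in alphabetical order.

A, B, C, D, E, F, G, H, I, J, K, L, M, N, O, P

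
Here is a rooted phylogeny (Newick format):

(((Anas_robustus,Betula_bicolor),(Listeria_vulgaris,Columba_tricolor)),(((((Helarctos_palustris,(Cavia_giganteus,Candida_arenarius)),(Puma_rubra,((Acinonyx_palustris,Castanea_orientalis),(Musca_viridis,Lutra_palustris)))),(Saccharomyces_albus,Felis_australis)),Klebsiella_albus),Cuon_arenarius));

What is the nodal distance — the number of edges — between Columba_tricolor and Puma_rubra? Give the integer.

9

The MRCA of Columba_tricolor and Puma_rubra is the root of the tree.
From Columba_tricolor up to that node: 3 branches. From Puma_rubra up to the same node: 6 branches. Total: 3 + 6 = 9.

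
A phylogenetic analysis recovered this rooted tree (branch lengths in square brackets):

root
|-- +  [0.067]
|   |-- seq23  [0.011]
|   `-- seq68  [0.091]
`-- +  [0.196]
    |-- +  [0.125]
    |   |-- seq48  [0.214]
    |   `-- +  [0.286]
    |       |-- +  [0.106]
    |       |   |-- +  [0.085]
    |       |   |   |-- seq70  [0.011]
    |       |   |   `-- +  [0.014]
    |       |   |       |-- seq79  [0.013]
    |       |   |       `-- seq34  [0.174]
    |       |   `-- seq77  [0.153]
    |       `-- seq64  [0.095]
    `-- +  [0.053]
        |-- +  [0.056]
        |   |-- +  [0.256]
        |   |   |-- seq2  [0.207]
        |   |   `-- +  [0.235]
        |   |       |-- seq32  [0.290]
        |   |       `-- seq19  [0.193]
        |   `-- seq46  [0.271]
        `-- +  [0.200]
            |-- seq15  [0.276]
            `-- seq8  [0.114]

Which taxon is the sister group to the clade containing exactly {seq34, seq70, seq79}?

The clade containing exactly {seq34, seq70, seq79} attaches to the tree at the node subtending ((seq70,(seq79,seq34)),seq77).
The other lineage descending from that same node — the sister group — is the single tip seq77.

seq77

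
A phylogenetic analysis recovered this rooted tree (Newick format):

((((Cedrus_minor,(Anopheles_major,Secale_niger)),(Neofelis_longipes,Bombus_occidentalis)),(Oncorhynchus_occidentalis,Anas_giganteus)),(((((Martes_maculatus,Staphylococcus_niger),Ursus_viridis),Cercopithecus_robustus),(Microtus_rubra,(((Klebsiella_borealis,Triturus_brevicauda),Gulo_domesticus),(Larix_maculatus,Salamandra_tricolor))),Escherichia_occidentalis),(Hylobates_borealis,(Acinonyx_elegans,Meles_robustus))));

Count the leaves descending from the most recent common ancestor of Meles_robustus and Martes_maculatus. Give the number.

The MRCA of Meles_robustus and Martes_maculatus is the node subtending (((((Martes_maculatus,Staphylococcus_niger),Ursus_viridis),Cercopithecus_robustus),(Microtus_rubra,(((Klebsiella_borealis,Triturus_brevicauda),Gulo_domesticus),(Larix_maculatus,Salamandra_tricolor))),Escherichia_occidentalis),(Hylobates_borealis,(Acinonyx_elegans,Meles_robustus))).
That clade contains 14 terminal taxa: Acinonyx_elegans, Cercopithecus_robustus, Escherichia_occidentalis, Gulo_domesticus, Hylobates_borealis, Klebsiella_borealis, Larix_maculatus, Martes_maculatus, Meles_robustus, Microtus_rubra, Salamandra_tricolor, Staphylococcus_niger, Triturus_brevicauda, Ursus_viridis.

14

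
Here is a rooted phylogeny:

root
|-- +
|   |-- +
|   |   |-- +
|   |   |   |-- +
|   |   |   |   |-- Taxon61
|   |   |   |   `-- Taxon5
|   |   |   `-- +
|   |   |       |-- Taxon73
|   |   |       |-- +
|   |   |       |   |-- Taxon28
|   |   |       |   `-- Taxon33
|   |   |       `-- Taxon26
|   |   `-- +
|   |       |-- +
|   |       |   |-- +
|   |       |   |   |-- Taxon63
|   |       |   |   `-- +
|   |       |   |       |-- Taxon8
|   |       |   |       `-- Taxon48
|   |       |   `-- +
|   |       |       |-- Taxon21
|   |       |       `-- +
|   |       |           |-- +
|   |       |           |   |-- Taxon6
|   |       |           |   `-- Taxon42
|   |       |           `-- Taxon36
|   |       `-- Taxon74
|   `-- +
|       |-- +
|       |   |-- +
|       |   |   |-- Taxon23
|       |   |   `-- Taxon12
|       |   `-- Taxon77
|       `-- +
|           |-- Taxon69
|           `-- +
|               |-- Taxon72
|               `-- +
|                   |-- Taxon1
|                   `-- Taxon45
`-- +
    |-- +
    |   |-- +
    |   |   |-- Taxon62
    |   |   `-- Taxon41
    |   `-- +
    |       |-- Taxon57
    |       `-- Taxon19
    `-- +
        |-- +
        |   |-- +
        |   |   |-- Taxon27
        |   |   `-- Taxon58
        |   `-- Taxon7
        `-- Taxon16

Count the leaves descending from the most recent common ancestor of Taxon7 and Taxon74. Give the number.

29

The MRCA of Taxon7 and Taxon74 is the root, so the clade is the entire tree.
That clade contains 29 terminal taxa: Taxon1, Taxon12, Taxon16, Taxon19, Taxon21, Taxon23, Taxon26, Taxon27, Taxon28, Taxon33, Taxon36, Taxon41, Taxon42, Taxon45, Taxon48, Taxon5, Taxon57, Taxon58, Taxon6, Taxon61, Taxon62, Taxon63, Taxon69, Taxon7, Taxon72, Taxon73, Taxon74, Taxon77, Taxon8.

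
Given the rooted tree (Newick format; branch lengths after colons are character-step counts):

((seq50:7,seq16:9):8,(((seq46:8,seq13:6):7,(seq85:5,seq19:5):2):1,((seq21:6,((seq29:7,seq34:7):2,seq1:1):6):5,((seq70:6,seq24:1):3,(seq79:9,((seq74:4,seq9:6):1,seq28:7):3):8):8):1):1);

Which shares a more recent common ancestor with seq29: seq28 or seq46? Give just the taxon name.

seq28

The MRCA of seq29 and seq28 subtends ((seq21,((seq29,seq34),seq1)),((seq70,seq24),(seq79,((seq74,seq9),seq28)))) (10 taxa).
The MRCA of seq29 and seq46 subtends (((seq46,seq13),(seq85,seq19)),((seq21,((seq29,seq34),seq1)),((seq70,seq24),(seq79,((seq74,seq9),seq28))))) (14 taxa).
The first is nested inside the second, so seq29 shares a more recent common ancestor with seq28.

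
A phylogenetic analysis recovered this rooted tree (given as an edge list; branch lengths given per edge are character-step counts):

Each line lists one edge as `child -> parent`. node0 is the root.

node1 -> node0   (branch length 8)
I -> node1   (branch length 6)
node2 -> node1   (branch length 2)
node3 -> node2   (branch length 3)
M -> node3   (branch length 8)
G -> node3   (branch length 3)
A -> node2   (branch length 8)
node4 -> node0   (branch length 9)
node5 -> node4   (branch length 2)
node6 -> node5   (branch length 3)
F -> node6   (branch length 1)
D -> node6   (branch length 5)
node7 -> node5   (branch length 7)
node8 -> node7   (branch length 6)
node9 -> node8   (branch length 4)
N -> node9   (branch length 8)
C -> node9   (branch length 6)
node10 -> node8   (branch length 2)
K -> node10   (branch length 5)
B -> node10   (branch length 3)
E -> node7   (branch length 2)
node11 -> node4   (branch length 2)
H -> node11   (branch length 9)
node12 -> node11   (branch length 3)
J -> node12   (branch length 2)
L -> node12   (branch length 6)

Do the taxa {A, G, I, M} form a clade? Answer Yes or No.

Yes

The most recent common ancestor of these taxa subtends (I,((M,G),A)).
That clade has exactly 4 tips — every listed taxon and nothing else — so the group is monophyletic.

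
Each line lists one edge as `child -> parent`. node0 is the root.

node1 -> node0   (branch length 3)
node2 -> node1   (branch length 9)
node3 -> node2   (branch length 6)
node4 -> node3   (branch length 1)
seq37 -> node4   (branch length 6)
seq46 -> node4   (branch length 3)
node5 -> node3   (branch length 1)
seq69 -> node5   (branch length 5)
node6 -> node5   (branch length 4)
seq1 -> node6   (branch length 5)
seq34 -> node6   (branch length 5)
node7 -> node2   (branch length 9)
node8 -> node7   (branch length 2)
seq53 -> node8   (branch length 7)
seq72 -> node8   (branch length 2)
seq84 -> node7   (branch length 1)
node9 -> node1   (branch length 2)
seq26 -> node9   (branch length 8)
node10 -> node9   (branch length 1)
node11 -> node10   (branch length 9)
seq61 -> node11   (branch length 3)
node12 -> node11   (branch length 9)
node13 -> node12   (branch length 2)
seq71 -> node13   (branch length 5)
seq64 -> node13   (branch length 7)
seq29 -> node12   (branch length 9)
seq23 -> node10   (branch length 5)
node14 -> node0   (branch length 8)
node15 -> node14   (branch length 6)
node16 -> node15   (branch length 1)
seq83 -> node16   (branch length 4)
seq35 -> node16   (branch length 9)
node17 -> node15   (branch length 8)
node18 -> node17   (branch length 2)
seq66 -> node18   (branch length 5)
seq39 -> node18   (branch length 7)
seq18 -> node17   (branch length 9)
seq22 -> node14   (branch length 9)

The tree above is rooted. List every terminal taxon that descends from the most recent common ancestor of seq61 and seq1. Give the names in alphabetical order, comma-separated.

Tracing seq61: it sits inside (seq61,((seq71,seq64),seq29)).
Tracing seq1: it sits inside (seq1,seq34).
The smallest clade enclosing both is ((((seq37,seq46),(seq69,(seq1,seq34))),((seq53,seq72),seq84)),(seq26,((seq61,((seq71,seq64),seq29)),seq23))); the answer is its 14 terminal taxa in alphabetical order.

seq1, seq23, seq26, seq29, seq34, seq37, seq46, seq53, seq61, seq64, seq69, seq71, seq72, seq84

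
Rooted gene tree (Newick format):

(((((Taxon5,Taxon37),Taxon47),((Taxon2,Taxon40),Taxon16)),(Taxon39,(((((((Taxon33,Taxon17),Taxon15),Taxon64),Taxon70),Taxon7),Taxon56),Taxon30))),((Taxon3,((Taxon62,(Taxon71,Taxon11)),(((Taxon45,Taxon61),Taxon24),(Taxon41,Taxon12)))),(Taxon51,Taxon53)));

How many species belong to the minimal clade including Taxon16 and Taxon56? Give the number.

The MRCA of Taxon16 and Taxon56 is the node subtending ((((Taxon5,Taxon37),Taxon47),((Taxon2,Taxon40),Taxon16)),(Taxon39,(((((((Taxon33,Taxon17),Taxon15),Taxon64),Taxon70),Taxon7),Taxon56),Taxon30))).
That clade contains 15 terminal taxa: Taxon15, Taxon16, Taxon17, Taxon2, Taxon30, Taxon33, Taxon37, Taxon39, Taxon40, Taxon47, Taxon5, Taxon56, Taxon64, Taxon7, Taxon70.

15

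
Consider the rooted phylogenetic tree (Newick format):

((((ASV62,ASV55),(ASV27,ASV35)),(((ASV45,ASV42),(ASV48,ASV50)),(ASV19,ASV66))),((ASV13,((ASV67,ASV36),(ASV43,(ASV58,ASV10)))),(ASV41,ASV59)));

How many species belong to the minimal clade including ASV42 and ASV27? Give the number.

10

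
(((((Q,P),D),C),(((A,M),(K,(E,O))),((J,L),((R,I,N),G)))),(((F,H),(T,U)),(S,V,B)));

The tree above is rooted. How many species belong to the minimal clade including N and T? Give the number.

The MRCA of N and T is the root, so the clade is the entire tree.
That clade contains 22 terminal taxa: A, B, C, D, E, F, G, H, I, J, K, L, M, N, O, P, Q, R, S, T, U, V.

22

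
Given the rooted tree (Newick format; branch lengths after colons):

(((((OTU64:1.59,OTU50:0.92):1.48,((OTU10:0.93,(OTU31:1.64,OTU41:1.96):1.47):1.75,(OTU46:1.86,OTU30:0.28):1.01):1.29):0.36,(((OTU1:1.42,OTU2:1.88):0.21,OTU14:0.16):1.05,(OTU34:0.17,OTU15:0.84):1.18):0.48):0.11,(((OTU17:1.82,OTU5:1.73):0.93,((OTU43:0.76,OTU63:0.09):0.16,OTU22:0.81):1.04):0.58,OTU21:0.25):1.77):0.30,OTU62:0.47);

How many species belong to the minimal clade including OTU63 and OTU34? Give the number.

18

The MRCA of OTU63 and OTU34 is the node subtending ((((OTU64,OTU50),((OTU10,(OTU31,OTU41)),(OTU46,OTU30))),(((OTU1,OTU2),OTU14),(OTU34,OTU15))),(((OTU17,OTU5),((OTU43,OTU63),OTU22)),OTU21)).
That clade contains 18 terminal taxa: OTU1, OTU10, OTU14, OTU15, OTU17, OTU2, OTU21, OTU22, OTU30, OTU31, OTU34, OTU41, OTU43, OTU46, OTU5, OTU50, OTU63, OTU64.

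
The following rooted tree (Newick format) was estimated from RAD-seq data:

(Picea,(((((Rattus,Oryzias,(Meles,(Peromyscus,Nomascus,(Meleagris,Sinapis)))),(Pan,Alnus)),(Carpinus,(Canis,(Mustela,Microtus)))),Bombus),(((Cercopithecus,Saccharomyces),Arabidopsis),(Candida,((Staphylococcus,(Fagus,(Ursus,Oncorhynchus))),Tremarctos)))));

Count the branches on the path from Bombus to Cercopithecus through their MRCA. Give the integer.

The MRCA of Bombus and Cercopithecus is the node subtending (((((Rattus,Oryzias,(Meles,(Peromyscus,Nomascus,(Meleagris,Sinapis)))),(Pan,Alnus)),(Carpinus,(Canis,(Mustela,Microtus)))),Bombus),(((Cercopithecus,Saccharomyces),Arabidopsis),(Candida,((Staphylococcus,(Fagus,(Ursus,Oncorhynchus))),Tremarctos)))).
From Bombus up to that node: 2 branches. From Cercopithecus up to the same node: 4 branches. Total: 2 + 4 = 6.

6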